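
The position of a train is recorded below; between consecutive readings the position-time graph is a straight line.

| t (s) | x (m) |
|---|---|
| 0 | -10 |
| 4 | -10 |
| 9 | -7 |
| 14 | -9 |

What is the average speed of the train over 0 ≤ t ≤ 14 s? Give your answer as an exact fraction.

Average speed = (total path length)/(elapsed time); on a piecewise-linear x-t graph the path length is Σ|Δx|.
0–4 s: |Δx| = |-10 − -10| = 0 m
4–9 s: |Δx| = |-7 − -10| = 3 m
9–14 s: |Δx| = |-9 − -7| = 2 m
Total path = 5 m; average speed = 5/14 = 5/14 m/s.

5/14 m/s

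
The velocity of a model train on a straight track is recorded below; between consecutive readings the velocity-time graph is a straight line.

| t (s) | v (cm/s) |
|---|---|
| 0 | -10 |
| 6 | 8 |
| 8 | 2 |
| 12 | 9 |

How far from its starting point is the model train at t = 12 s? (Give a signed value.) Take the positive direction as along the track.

26 cm

Net displacement equals the area under the velocity-time graph (areas below the axis count negative).
0–6 s: ½(-10 + 8)(6) = -6 cm
6–8 s: ½(8 + 2)(2) = 10 cm
8–12 s: ½(2 + 9)(4) = 22 cm
Net displacement = 26 cm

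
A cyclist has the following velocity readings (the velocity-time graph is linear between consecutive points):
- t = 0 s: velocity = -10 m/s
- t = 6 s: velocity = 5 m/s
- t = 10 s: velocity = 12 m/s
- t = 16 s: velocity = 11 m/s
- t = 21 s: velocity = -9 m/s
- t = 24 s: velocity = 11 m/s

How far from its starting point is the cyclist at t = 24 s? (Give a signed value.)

Displacement is the signed area under the v-t curve.
0–6 s: ½(-10 + 5)(6) = -15 m
6–10 s: ½(5 + 12)(4) = 34 m
10–16 s: ½(12 + 11)(6) = 69 m
16–21 s: ½(11 + -9)(5) = 5 m
21–24 s: ½(-9 + 11)(3) = 3 m
Net displacement = 96 m

96 m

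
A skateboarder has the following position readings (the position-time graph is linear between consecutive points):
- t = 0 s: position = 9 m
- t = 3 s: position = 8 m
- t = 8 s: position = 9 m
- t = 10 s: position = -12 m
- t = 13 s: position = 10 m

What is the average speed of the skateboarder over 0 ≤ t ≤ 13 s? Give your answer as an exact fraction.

45/13 m/s

Average speed = (total path length)/(elapsed time); on a piecewise-linear x-t graph the path length is Σ|Δx|.
0–3 s: |Δx| = |8 − 9| = 1 m
3–8 s: |Δx| = |9 − 8| = 1 m
8–10 s: |Δx| = |-12 − 9| = 21 m
10–13 s: |Δx| = |10 − -12| = 22 m
Total path = 45 m; average speed = 45/13 = 45/13 m/s.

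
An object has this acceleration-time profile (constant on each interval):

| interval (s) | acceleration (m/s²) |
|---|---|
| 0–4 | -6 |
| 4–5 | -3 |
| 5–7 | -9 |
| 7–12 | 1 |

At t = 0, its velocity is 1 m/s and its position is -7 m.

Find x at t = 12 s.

-353 m

On each constant-a segment, Δv = aΔt and Δx = v₀Δt + ½aΔt²; chain segment to segment.
0–4 s: v starts 1 m/s; Δx = 1·4 + ½·-6·4² = -44 m; v ends -23 m/s.
4–5 s: v starts -23 m/s; Δx = -23·1 + ½·-3·1² = -24.5 m; v ends -26 m/s.
5–7 s: v starts -26 m/s; Δx = -26·2 + ½·-9·2² = -70 m; v ends -44 m/s.
7–12 s: v starts -44 m/s; Δx = -44·5 + ½·1·5² = -207.5 m; v ends -39 m/s.
x(12) = -7 + Σ Δx = -353 m.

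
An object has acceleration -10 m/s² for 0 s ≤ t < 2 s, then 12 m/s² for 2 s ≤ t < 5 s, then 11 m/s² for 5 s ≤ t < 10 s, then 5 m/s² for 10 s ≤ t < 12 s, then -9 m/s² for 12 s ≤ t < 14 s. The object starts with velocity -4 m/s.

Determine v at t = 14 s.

Δv equals the area under the a-t graph; then v = v₀ + Δv.
0–2 s: -10 × 2 = -20 m/s
2–5 s: 12 × 3 = 36 m/s
5–10 s: 11 × 5 = 55 m/s
10–12 s: 5 × 2 = 10 m/s
12–14 s: -9 × 2 = -18 m/s
Δv = 63 m/s, so v(14) = -4 + (63) = 59 m/s.

59 m/s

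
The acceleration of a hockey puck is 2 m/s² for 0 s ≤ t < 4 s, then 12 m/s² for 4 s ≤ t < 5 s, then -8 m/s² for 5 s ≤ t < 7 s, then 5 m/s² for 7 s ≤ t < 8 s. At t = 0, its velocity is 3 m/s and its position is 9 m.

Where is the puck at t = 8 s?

On each constant-a segment, Δv = aΔt and Δx = v₀Δt + ½aΔt²; chain segment to segment.
0–4 s: v starts 3 m/s; Δx = 3·4 + ½·2·4² = 28 m; v ends 11 m/s.
4–5 s: v starts 11 m/s; Δx = 11·1 + ½·12·1² = 17 m; v ends 23 m/s.
5–7 s: v starts 23 m/s; Δx = 23·2 + ½·-8·2² = 30 m; v ends 7 m/s.
7–8 s: v starts 7 m/s; Δx = 7·1 + ½·5·1² = 9.5 m; v ends 12 m/s.
x(8) = 9 + Σ Δx = 93.5 m.

93.5 m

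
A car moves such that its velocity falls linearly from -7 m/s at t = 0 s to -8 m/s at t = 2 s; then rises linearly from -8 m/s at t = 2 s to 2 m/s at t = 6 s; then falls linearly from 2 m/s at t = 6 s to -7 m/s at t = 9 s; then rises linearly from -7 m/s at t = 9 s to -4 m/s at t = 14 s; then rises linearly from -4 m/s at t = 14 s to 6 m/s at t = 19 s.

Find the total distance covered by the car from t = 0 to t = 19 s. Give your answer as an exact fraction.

1169/15 m

Distance (not displacement) is the total path length: add the absolute areas under v-t.
0–2 s: |½(-7 + -8)(2)| = 15 m
2–6 s: v = 0 at t = 5.2 s; triangle areas 12.8 + 0.8 = 13.6 m
6–9 s: v = 0 at t = 20/3 s; triangle areas 2/3 + 49/6 = 53/6 m
9–14 s: |½(-7 + -4)(5)| = 27.5 m
14–19 s: v = 0 at t = 16 s; triangle areas 4 + 9 = 13 m
Total distance = 1169/15 m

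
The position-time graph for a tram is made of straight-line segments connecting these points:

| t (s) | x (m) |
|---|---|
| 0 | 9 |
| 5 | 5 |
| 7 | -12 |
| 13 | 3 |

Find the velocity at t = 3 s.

-0.8 m/s

Velocity is the slope of the x-t graph on 0–5 s: (5 − 9)/(5 − 0) = -0.8 m/s.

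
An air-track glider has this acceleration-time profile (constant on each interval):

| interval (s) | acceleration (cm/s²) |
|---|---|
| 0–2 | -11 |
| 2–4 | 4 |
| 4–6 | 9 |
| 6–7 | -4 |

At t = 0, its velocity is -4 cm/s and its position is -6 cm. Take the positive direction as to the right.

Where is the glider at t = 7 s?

-100 cm

On each constant-a segment, Δv = aΔt and Δx = v₀Δt + ½aΔt²; chain segment to segment.
0–2 s: v starts -4 cm/s; Δx = -4·2 + ½·-11·2² = -30 cm; v ends -26 cm/s.
2–4 s: v starts -26 cm/s; Δx = -26·2 + ½·4·2² = -44 cm; v ends -18 cm/s.
4–6 s: v starts -18 cm/s; Δx = -18·2 + ½·9·2² = -18 cm; v ends 0 cm/s.
6–7 s: v starts 0 cm/s; Δx = 0·1 + ½·-4·1² = -2 cm; v ends -4 cm/s.
x(7) = -6 + Σ Δx = -100 cm.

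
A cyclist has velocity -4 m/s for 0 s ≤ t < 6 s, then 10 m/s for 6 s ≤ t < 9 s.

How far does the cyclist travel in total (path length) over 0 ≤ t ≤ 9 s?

Distance (not displacement) is the total path length: add the absolute areas under v-t.
0–6 s: |-4| × 6 = 24 m
6–9 s: |10| × 3 = 30 m
Total distance = 54 m

54 m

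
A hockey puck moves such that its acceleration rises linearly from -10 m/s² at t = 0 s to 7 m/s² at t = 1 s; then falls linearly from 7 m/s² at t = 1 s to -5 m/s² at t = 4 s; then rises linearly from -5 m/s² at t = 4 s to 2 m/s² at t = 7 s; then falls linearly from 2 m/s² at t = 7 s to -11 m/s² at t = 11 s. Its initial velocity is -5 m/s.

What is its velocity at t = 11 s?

-26 m/s

Δv equals the area under the a-t graph; then v = v₀ + Δv.
0–1 s: ½(-10 + 7)(1) = -1.5 m/s
1–4 s: ½(7 + -5)(3) = 3 m/s
4–7 s: ½(-5 + 2)(3) = -4.5 m/s
7–11 s: ½(2 + -11)(4) = -18 m/s
Δv = -21 m/s, so v(11) = -5 + (-21) = -26 m/s.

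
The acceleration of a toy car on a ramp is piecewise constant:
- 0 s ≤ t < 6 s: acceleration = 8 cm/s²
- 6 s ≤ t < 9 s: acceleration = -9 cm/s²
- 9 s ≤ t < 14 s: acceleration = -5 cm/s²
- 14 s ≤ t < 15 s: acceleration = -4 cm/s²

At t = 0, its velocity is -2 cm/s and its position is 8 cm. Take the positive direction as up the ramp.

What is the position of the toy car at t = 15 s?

262 cm

On each constant-a segment, Δv = aΔt and Δx = v₀Δt + ½aΔt²; chain segment to segment.
0–6 s: v starts -2 cm/s; Δx = -2·6 + ½·8·6² = 132 cm; v ends 46 cm/s.
6–9 s: v starts 46 cm/s; Δx = 46·3 + ½·-9·3² = 97.5 cm; v ends 19 cm/s.
9–14 s: v starts 19 cm/s; Δx = 19·5 + ½·-5·5² = 32.5 cm; v ends -6 cm/s.
14–15 s: v starts -6 cm/s; Δx = -6·1 + ½·-4·1² = -8 cm; v ends -10 cm/s.
x(15) = 8 + Σ Δx = 262 cm.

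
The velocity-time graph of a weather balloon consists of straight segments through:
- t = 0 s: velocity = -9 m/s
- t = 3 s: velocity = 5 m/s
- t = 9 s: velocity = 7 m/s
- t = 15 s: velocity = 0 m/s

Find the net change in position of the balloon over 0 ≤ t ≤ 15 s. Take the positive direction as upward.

51 m

Net displacement equals the area under the velocity-time graph (areas below the axis count negative).
0–3 s: ½(-9 + 5)(3) = -6 m
3–9 s: ½(5 + 7)(6) = 36 m
9–15 s: ½(7 + 0)(6) = 21 m
Net displacement = 51 m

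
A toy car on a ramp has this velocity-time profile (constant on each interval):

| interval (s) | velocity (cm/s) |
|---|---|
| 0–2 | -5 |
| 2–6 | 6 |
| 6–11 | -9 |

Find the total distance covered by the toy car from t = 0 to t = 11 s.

79 cm

Distance (not displacement) is the total path length: add the absolute areas under v-t.
0–2 s: |-5| × 2 = 10 cm
2–6 s: |6| × 4 = 24 cm
6–11 s: |-9| × 5 = 45 cm
Total distance = 79 cm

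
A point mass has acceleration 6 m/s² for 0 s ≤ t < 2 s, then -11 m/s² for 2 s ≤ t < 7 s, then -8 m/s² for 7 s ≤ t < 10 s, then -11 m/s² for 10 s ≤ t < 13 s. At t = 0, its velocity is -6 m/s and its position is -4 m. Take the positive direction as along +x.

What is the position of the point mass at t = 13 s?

-563 m

On each constant-a segment, Δv = aΔt and Δx = v₀Δt + ½aΔt²; chain segment to segment.
0–2 s: v starts -6 m/s; Δx = -6·2 + ½·6·2² = 0 m; v ends 6 m/s.
2–7 s: v starts 6 m/s; Δx = 6·5 + ½·-11·5² = -107.5 m; v ends -49 m/s.
7–10 s: v starts -49 m/s; Δx = -49·3 + ½·-8·3² = -183 m; v ends -73 m/s.
10–13 s: v starts -73 m/s; Δx = -73·3 + ½·-11·3² = -268.5 m; v ends -106 m/s.
x(13) = -4 + Σ Δx = -563 m.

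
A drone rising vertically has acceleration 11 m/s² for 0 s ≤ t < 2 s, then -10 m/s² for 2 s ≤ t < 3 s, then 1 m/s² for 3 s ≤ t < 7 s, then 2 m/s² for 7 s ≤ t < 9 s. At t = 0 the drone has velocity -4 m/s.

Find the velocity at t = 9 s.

Δv equals the area under the a-t graph; then v = v₀ + Δv.
0–2 s: 11 × 2 = 22 m/s
2–3 s: -10 × 1 = -10 m/s
3–7 s: 1 × 4 = 4 m/s
7–9 s: 2 × 2 = 4 m/s
Δv = 20 m/s, so v(9) = -4 + (20) = 16 m/s.

16 m/s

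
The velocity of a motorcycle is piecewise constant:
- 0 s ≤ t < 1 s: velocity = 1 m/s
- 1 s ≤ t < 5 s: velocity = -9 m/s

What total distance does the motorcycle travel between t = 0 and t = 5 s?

37 m

Total distance travelled is ∫|v| dt — sum the magnitudes of each area piece.
0–1 s: |1| × 1 = 1 m
1–5 s: |-9| × 4 = 36 m
Total distance = 37 m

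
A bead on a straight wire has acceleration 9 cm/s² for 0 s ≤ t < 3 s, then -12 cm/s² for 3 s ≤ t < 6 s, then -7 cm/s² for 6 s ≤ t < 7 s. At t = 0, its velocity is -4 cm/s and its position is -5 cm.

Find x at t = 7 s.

On each constant-a segment, Δv = aΔt and Δx = v₀Δt + ½aΔt²; chain segment to segment.
0–3 s: v starts -4 cm/s; Δx = -4·3 + ½·9·3² = 28.5 cm; v ends 23 cm/s.
3–6 s: v starts 23 cm/s; Δx = 23·3 + ½·-12·3² = 15 cm; v ends -13 cm/s.
6–7 s: v starts -13 cm/s; Δx = -13·1 + ½·-7·1² = -16.5 cm; v ends -20 cm/s.
x(7) = -5 + Σ Δx = 22 cm.

22 cm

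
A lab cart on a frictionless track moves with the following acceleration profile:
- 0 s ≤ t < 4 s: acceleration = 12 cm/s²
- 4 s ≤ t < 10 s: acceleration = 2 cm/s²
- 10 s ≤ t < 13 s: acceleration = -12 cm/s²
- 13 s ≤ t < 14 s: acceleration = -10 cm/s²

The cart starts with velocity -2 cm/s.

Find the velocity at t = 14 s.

Δv equals the area under the a-t graph; then v = v₀ + Δv.
0–4 s: 12 × 4 = 48 cm/s
4–10 s: 2 × 6 = 12 cm/s
10–13 s: -12 × 3 = -36 cm/s
13–14 s: -10 × 1 = -10 cm/s
Δv = 14 cm/s, so v(14) = -2 + (14) = 12 cm/s.

12 cm/s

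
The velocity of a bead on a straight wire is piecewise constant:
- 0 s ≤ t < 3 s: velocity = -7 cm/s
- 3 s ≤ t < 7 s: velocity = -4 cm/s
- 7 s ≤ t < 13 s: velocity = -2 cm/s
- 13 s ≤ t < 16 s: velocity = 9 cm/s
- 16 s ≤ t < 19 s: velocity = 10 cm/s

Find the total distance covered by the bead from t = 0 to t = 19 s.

106 cm

Total distance travelled is ∫|v| dt — sum the magnitudes of each area piece.
0–3 s: |-7| × 3 = 21 cm
3–7 s: |-4| × 4 = 16 cm
7–13 s: |-2| × 6 = 12 cm
13–16 s: |9| × 3 = 27 cm
16–19 s: |10| × 3 = 30 cm
Total distance = 106 cm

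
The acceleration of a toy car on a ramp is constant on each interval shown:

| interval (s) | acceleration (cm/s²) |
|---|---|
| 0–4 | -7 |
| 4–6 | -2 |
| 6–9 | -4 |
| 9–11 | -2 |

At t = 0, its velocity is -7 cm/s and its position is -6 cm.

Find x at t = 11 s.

-405 cm

On each constant-a segment, Δv = aΔt and Δx = v₀Δt + ½aΔt²; chain segment to segment.
0–4 s: v starts -7 cm/s; Δx = -7·4 + ½·-7·4² = -84 cm; v ends -35 cm/s.
4–6 s: v starts -35 cm/s; Δx = -35·2 + ½·-2·2² = -74 cm; v ends -39 cm/s.
6–9 s: v starts -39 cm/s; Δx = -39·3 + ½·-4·3² = -135 cm; v ends -51 cm/s.
9–11 s: v starts -51 cm/s; Δx = -51·2 + ½·-2·2² = -106 cm; v ends -55 cm/s.
x(11) = -6 + Σ Δx = -405 cm.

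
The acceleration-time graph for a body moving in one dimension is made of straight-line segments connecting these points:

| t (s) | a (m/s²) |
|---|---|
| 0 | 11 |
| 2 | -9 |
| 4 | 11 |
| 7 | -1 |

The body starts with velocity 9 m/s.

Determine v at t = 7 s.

28 m/s

Δv equals the area under the a-t graph; then v = v₀ + Δv.
0–2 s: ½(11 + -9)(2) = 2 m/s
2–4 s: ½(-9 + 11)(2) = 2 m/s
4–7 s: ½(11 + -1)(3) = 15 m/s
Δv = 19 m/s, so v(7) = 9 + (19) = 28 m/s.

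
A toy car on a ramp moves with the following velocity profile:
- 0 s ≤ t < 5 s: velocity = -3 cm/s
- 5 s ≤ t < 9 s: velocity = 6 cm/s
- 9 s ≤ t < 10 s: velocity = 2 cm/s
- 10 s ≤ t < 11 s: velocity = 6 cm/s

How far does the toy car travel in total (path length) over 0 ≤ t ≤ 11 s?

Distance (not displacement) is the total path length: add the absolute areas under v-t.
0–5 s: |-3| × 5 = 15 cm
5–9 s: |6| × 4 = 24 cm
9–10 s: |2| × 1 = 2 cm
10–11 s: |6| × 1 = 6 cm
Total distance = 47 cm

47 cm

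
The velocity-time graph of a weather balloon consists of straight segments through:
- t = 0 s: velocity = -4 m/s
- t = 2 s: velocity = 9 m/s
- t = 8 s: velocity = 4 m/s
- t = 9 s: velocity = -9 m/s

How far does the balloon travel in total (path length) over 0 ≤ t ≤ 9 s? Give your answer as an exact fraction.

Total distance travelled is ∫|v| dt — sum the magnitudes of each area piece.
0–2 s: v = 0 at t = 8/13 s; triangle areas 16/13 + 81/13 = 97/13 m
2–8 s: |½(9 + 4)(6)| = 39 m
8–9 s: v = 0 at t = 108/13 s; triangle areas 8/13 + 81/26 = 97/26 m
Total distance = 1305/26 m

1305/26 m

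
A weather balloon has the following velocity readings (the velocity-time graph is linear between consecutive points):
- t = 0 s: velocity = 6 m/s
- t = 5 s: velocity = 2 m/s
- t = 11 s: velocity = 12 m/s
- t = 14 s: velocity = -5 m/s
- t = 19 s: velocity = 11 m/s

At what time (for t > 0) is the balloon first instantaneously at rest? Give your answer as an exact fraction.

v changes sign on 11–14 s (from 12 to -5); the graph is linear there, so v = 0 at t = 11 + (-12)·(14 − 11)/(-5 − 12) = 223/17 s.

t = 223/17 s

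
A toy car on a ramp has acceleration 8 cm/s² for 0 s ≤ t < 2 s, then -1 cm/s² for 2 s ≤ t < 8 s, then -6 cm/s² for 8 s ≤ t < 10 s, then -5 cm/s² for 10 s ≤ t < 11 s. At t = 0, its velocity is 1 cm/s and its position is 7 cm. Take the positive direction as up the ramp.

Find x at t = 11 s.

On each constant-a segment, Δv = aΔt and Δx = v₀Δt + ½aΔt²; chain segment to segment.
0–2 s: v starts 1 cm/s; Δx = 1·2 + ½·8·2² = 18 cm; v ends 17 cm/s.
2–8 s: v starts 17 cm/s; Δx = 17·6 + ½·-1·6² = 84 cm; v ends 11 cm/s.
8–10 s: v starts 11 cm/s; Δx = 11·2 + ½·-6·2² = 10 cm; v ends -1 cm/s.
10–11 s: v starts -1 cm/s; Δx = -1·1 + ½·-5·1² = -3.5 cm; v ends -6 cm/s.
x(11) = 7 + Σ Δx = 115.5 cm.

115.5 cm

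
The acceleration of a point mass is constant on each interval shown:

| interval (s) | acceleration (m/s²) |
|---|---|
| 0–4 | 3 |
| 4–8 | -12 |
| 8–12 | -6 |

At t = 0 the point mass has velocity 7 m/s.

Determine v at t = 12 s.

Δv equals the area under the a-t graph; then v = v₀ + Δv.
0–4 s: 3 × 4 = 12 m/s
4–8 s: -12 × 4 = -48 m/s
8–12 s: -6 × 4 = -24 m/s
Δv = -60 m/s, so v(12) = 7 + (-60) = -53 m/s.

-53 m/s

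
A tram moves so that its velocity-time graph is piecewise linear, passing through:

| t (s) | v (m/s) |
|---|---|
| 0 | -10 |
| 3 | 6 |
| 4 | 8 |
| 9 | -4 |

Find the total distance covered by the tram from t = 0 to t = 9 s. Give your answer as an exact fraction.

Distance (not displacement) is the total path length: add the absolute areas under v-t.
0–3 s: v = 0 at t = 1.875 s; triangle areas 9.375 + 3.375 = 12.75 m
3–4 s: |½(6 + 8)(1)| = 7 m
4–9 s: v = 0 at t = 22/3 s; triangle areas 40/3 + 10/3 = 50/3 m
Total distance = 437/12 m

437/12 m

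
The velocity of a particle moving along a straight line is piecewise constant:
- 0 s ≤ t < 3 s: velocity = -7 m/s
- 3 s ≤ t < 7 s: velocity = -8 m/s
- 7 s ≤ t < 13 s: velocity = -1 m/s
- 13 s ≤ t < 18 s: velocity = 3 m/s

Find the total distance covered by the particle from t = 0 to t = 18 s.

74 m

Total distance travelled is ∫|v| dt — sum the magnitudes of each area piece.
0–3 s: |-7| × 3 = 21 m
3–7 s: |-8| × 4 = 32 m
7–13 s: |-1| × 6 = 6 m
13–18 s: |3| × 5 = 15 m
Total distance = 74 m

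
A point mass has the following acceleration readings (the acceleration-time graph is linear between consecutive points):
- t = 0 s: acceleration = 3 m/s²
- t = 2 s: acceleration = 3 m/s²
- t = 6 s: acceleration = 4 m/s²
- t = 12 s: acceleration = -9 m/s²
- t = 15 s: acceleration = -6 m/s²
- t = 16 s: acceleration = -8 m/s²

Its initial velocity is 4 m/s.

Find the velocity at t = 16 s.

Δv equals the area under the a-t graph; then v = v₀ + Δv.
0–2 s: 3 × 2 = 6 m/s
2–6 s: ½(3 + 4)(4) = 14 m/s
6–12 s: ½(4 + -9)(6) = -15 m/s
12–15 s: ½(-9 + -6)(3) = -22.5 m/s
15–16 s: ½(-6 + -8)(1) = -7 m/s
Δv = -24.5 m/s, so v(16) = 4 + (-24.5) = -20.5 m/s.

-20.5 m/s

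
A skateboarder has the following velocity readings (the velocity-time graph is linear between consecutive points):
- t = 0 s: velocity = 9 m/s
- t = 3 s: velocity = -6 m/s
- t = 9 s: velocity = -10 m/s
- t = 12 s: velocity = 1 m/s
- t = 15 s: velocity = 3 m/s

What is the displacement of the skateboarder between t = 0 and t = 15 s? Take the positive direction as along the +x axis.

-51 m

Displacement is the signed area under the v-t curve.
0–3 s: ½(9 + -6)(3) = 4.5 m
3–9 s: ½(-6 + -10)(6) = -48 m
9–12 s: ½(-10 + 1)(3) = -13.5 m
12–15 s: ½(1 + 3)(3) = 6 m
Net displacement = -51 m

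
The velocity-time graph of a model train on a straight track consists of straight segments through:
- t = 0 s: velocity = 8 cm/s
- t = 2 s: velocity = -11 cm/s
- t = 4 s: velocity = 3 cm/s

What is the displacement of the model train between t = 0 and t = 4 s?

Displacement is the signed area under the v-t curve.
0–2 s: ½(8 + -11)(2) = -3 cm
2–4 s: ½(-11 + 3)(2) = -8 cm
Net displacement = -11 cm

-11 cm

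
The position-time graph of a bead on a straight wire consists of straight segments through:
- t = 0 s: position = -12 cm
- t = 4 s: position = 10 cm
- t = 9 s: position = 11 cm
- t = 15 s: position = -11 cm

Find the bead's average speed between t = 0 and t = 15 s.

3 cm/s

Average speed = (total path length)/(elapsed time); on a piecewise-linear x-t graph the path length is Σ|Δx|.
0–4 s: |Δx| = |10 − -12| = 22 cm
4–9 s: |Δx| = |11 − 10| = 1 cm
9–15 s: |Δx| = |-11 − 11| = 22 cm
Total path = 45 cm; average speed = 45/15 = 3 cm/s.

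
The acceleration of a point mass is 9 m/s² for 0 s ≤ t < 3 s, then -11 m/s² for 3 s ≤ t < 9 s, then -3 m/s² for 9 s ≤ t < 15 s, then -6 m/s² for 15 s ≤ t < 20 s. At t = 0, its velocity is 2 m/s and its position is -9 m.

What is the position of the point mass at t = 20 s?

-612.5 m

On each constant-a segment, Δv = aΔt and Δx = v₀Δt + ½aΔt²; chain segment to segment.
0–3 s: v starts 2 m/s; Δx = 2·3 + ½·9·3² = 46.5 m; v ends 29 m/s.
3–9 s: v starts 29 m/s; Δx = 29·6 + ½·-11·6² = -24 m; v ends -37 m/s.
9–15 s: v starts -37 m/s; Δx = -37·6 + ½·-3·6² = -276 m; v ends -55 m/s.
15–20 s: v starts -55 m/s; Δx = -55·5 + ½·-6·5² = -350 m; v ends -85 m/s.
x(20) = -9 + Σ Δx = -612.5 m.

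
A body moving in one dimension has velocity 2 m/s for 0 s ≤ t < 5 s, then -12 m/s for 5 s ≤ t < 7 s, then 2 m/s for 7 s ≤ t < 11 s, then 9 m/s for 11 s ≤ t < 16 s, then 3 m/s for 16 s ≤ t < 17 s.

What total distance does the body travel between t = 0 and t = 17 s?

Total distance travelled is ∫|v| dt — sum the magnitudes of each area piece.
0–5 s: |2| × 5 = 10 m
5–7 s: |-12| × 2 = 24 m
7–11 s: |2| × 4 = 8 m
11–16 s: |9| × 5 = 45 m
16–17 s: |3| × 1 = 3 m
Total distance = 90 m

90 m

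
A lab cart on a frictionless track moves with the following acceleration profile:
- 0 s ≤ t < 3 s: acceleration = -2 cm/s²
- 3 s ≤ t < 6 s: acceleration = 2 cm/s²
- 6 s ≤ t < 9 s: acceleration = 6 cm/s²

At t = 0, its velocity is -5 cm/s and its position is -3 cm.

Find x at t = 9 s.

On each constant-a segment, Δv = aΔt and Δx = v₀Δt + ½aΔt²; chain segment to segment.
0–3 s: v starts -5 cm/s; Δx = -5·3 + ½·-2·3² = -24 cm; v ends -11 cm/s.
3–6 s: v starts -11 cm/s; Δx = -11·3 + ½·2·3² = -24 cm; v ends -5 cm/s.
6–9 s: v starts -5 cm/s; Δx = -5·3 + ½·6·3² = 12 cm; v ends 13 cm/s.
x(9) = -3 + Σ Δx = -39 cm.

-39 cm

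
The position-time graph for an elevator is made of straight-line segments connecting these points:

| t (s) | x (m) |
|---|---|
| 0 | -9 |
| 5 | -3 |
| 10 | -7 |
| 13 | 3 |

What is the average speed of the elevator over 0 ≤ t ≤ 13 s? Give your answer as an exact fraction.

20/13 m/s

Average speed = (total path length)/(elapsed time); on a piecewise-linear x-t graph the path length is Σ|Δx|.
0–5 s: |Δx| = |-3 − -9| = 6 m
5–10 s: |Δx| = |-7 − -3| = 4 m
10–13 s: |Δx| = |3 − -7| = 10 m
Total path = 20 m; average speed = 20/13 = 20/13 m/s.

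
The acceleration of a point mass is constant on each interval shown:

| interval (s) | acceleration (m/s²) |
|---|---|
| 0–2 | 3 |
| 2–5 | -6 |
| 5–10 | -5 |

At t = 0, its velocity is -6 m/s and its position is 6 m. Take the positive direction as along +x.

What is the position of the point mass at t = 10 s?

On each constant-a segment, Δv = aΔt and Δx = v₀Δt + ½aΔt²; chain segment to segment.
0–2 s: v starts -6 m/s; Δx = -6·2 + ½·3·2² = -6 m; v ends 0 m/s.
2–5 s: v starts 0 m/s; Δx = 0·3 + ½·-6·3² = -27 m; v ends -18 m/s.
5–10 s: v starts -18 m/s; Δx = -18·5 + ½·-5·5² = -152.5 m; v ends -43 m/s.
x(10) = 6 + Σ Δx = -179.5 m.

-179.5 m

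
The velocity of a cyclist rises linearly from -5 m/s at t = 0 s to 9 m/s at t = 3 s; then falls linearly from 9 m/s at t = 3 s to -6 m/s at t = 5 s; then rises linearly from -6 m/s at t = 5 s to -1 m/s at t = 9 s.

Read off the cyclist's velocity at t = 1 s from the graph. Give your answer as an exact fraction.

-1/3 m/s

On 0–3 s the graph is linear from -5 to 9 m/s: v(1) = -5 + (9 − -5)·(1 − 0)/(3 − 0) = -1/3 m/s.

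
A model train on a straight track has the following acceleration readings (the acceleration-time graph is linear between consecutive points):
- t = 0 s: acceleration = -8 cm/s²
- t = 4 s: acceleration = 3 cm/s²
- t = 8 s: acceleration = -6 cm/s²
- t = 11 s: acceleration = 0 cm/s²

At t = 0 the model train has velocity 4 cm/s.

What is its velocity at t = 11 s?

-21 cm/s

Δv equals the area under the a-t graph; then v = v₀ + Δv.
0–4 s: ½(-8 + 3)(4) = -10 cm/s
4–8 s: ½(3 + -6)(4) = -6 cm/s
8–11 s: ½(-6 + 0)(3) = -9 cm/s
Δv = -25 cm/s, so v(11) = 4 + (-25) = -21 cm/s.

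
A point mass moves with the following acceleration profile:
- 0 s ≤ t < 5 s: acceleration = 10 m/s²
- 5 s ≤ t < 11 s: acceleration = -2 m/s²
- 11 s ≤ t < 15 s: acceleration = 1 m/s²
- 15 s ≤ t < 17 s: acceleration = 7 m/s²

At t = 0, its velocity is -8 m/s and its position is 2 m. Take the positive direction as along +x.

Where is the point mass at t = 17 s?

On each constant-a segment, Δv = aΔt and Δx = v₀Δt + ½aΔt²; chain segment to segment.
0–5 s: v starts -8 m/s; Δx = -8·5 + ½·10·5² = 85 m; v ends 42 m/s.
5–11 s: v starts 42 m/s; Δx = 42·6 + ½·-2·6² = 216 m; v ends 30 m/s.
11–15 s: v starts 30 m/s; Δx = 30·4 + ½·1·4² = 128 m; v ends 34 m/s.
15–17 s: v starts 34 m/s; Δx = 34·2 + ½·7·2² = 82 m; v ends 48 m/s.
x(17) = 2 + Σ Δx = 513 m.

513 m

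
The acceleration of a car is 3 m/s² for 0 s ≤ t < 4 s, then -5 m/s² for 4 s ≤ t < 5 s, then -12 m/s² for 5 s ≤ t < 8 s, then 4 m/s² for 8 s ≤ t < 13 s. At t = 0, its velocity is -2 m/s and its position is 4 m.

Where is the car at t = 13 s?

-116.5 m

On each constant-a segment, Δv = aΔt and Δx = v₀Δt + ½aΔt²; chain segment to segment.
0–4 s: v starts -2 m/s; Δx = -2·4 + ½·3·4² = 16 m; v ends 10 m/s.
4–5 s: v starts 10 m/s; Δx = 10·1 + ½·-5·1² = 7.5 m; v ends 5 m/s.
5–8 s: v starts 5 m/s; Δx = 5·3 + ½·-12·3² = -39 m; v ends -31 m/s.
8–13 s: v starts -31 m/s; Δx = -31·5 + ½·4·5² = -105 m; v ends -11 m/s.
x(13) = 4 + Σ Δx = -116.5 m.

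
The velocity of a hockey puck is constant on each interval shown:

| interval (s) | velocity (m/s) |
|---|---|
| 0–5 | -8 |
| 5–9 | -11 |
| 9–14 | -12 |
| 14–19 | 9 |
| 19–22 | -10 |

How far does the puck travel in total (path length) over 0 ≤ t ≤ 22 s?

Distance (not displacement) is the total path length: add the absolute areas under v-t.
0–5 s: |-8| × 5 = 40 m
5–9 s: |-11| × 4 = 44 m
9–14 s: |-12| × 5 = 60 m
14–19 s: |9| × 5 = 45 m
19–22 s: |-10| × 3 = 30 m
Total distance = 219 m

219 m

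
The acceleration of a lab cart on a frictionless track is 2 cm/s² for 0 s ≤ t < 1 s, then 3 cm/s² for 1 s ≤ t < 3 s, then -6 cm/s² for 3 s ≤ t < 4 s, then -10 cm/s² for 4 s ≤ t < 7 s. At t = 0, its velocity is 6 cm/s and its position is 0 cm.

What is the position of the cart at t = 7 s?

On each constant-a segment, Δv = aΔt and Δx = v₀Δt + ½aΔt²; chain segment to segment.
0–1 s: v starts 6 cm/s; Δx = 6·1 + ½·2·1² = 7 cm; v ends 8 cm/s.
1–3 s: v starts 8 cm/s; Δx = 8·2 + ½·3·2² = 22 cm; v ends 14 cm/s.
3–4 s: v starts 14 cm/s; Δx = 14·1 + ½·-6·1² = 11 cm; v ends 8 cm/s.
4–7 s: v starts 8 cm/s; Δx = 8·3 + ½·-10·3² = -21 cm; v ends -22 cm/s.
x(7) = 0 + Σ Δx = 19 cm.

19 cm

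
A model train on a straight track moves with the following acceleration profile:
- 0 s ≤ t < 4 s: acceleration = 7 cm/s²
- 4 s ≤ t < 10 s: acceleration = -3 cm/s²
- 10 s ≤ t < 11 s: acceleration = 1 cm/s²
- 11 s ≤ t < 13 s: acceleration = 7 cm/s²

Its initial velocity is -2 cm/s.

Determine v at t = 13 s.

Δv equals the area under the a-t graph; then v = v₀ + Δv.
0–4 s: 7 × 4 = 28 cm/s
4–10 s: -3 × 6 = -18 cm/s
10–11 s: 1 × 1 = 1 cm/s
11–13 s: 7 × 2 = 14 cm/s
Δv = 25 cm/s, so v(13) = -2 + (25) = 23 cm/s.

23 cm/s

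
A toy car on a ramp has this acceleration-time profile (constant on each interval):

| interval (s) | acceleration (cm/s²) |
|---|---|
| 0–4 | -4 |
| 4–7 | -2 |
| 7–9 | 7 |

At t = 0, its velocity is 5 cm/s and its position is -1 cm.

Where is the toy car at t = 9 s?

-75 cm

On each constant-a segment, Δv = aΔt and Δx = v₀Δt + ½aΔt²; chain segment to segment.
0–4 s: v starts 5 cm/s; Δx = 5·4 + ½·-4·4² = -12 cm; v ends -11 cm/s.
4–7 s: v starts -11 cm/s; Δx = -11·3 + ½·-2·3² = -42 cm; v ends -17 cm/s.
7–9 s: v starts -17 cm/s; Δx = -17·2 + ½·7·2² = -20 cm; v ends -3 cm/s.
x(9) = -1 + Σ Δx = -75 cm.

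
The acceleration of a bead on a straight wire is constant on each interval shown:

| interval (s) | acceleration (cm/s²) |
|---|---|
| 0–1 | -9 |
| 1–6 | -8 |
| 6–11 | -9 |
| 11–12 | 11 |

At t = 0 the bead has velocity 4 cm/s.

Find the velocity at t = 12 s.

Δv equals the area under the a-t graph; then v = v₀ + Δv.
0–1 s: -9 × 1 = -9 cm/s
1–6 s: -8 × 5 = -40 cm/s
6–11 s: -9 × 5 = -45 cm/s
11–12 s: 11 × 1 = 11 cm/s
Δv = -83 cm/s, so v(12) = 4 + (-83) = -79 cm/s.

-79 cm/s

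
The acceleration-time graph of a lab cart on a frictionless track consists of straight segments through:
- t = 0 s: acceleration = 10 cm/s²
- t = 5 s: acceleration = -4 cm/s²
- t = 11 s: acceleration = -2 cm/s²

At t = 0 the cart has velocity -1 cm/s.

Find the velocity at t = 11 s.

Δv equals the area under the a-t graph; then v = v₀ + Δv.
0–5 s: ½(10 + -4)(5) = 15 cm/s
5–11 s: ½(-4 + -2)(6) = -18 cm/s
Δv = -3 cm/s, so v(11) = -1 + (-3) = -4 cm/s.

-4 cm/s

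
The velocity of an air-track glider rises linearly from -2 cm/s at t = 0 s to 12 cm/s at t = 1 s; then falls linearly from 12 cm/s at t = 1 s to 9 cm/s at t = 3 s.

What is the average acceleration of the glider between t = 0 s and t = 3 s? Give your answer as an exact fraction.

Average acceleration = Δv/Δt = (9 − -2)/(3 − 0) = 11/3 cm/s².

11/3 cm/s²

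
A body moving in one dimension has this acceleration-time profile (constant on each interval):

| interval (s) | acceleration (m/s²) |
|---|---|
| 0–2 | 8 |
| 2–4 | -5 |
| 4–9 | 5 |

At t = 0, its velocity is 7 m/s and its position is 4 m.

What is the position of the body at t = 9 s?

On each constant-a segment, Δv = aΔt and Δx = v₀Δt + ½aΔt²; chain segment to segment.
0–2 s: v starts 7 m/s; Δx = 7·2 + ½·8·2² = 30 m; v ends 23 m/s.
2–4 s: v starts 23 m/s; Δx = 23·2 + ½·-5·2² = 36 m; v ends 13 m/s.
4–9 s: v starts 13 m/s; Δx = 13·5 + ½·5·5² = 127.5 m; v ends 38 m/s.
x(9) = 4 + Σ Δx = 197.5 m.

197.5 m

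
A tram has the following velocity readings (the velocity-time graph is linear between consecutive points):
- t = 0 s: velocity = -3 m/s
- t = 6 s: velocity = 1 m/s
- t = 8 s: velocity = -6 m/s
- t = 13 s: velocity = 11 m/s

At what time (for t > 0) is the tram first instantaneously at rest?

t = 4.5 s

v changes sign on 0–6 s (from -3 to 1); the graph is linear there, so v = 0 at t = 0 + (3)·(6 − 0)/(1 − -3) = 4.5 s.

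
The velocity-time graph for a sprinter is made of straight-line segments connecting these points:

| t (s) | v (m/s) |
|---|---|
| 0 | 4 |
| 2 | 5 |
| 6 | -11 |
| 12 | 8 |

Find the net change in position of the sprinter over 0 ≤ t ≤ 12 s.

Displacement is the signed area under the v-t curve.
0–2 s: ½(4 + 5)(2) = 9 m
2–6 s: ½(5 + -11)(4) = -12 m
6–12 s: ½(-11 + 8)(6) = -9 m
Net displacement = -12 m

-12 m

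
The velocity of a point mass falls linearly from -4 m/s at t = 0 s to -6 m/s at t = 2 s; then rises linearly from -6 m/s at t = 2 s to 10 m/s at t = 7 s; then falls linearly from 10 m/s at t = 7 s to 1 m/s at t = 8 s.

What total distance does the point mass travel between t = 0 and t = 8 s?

Distance (not displacement) is the total path length: add the absolute areas under v-t.
0–2 s: |½(-4 + -6)(2)| = 10 m
2–7 s: v = 0 at t = 3.875 s; triangle areas 5.625 + 15.625 = 21.25 m
7–8 s: |½(10 + 1)(1)| = 5.5 m
Total distance = 36.75 m

36.75 m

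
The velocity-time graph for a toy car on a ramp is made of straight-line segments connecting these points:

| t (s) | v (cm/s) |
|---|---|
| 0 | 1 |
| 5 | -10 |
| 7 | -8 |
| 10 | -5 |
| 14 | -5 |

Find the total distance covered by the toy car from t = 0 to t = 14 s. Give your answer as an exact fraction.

Distance (not displacement) is the total path length: add the absolute areas under v-t.
0–5 s: v = 0 at t = 5/11 s; triangle areas 5/22 + 250/11 = 505/22 cm
5–7 s: |½(-10 + -8)(2)| = 18 cm
7–10 s: |½(-8 + -5)(3)| = 19.5 cm
10–14 s: |-5| × 4 = 20 cm
Total distance = 885/11 cm

885/11 cm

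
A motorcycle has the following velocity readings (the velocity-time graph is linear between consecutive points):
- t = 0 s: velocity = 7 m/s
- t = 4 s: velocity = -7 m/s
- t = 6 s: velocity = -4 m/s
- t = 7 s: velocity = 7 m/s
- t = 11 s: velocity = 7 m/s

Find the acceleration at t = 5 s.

1.5 m/s²

Acceleration is the slope of the v-t graph on 4–6 s: (-4 − -7)/(6 − 4) = 1.5 m/s².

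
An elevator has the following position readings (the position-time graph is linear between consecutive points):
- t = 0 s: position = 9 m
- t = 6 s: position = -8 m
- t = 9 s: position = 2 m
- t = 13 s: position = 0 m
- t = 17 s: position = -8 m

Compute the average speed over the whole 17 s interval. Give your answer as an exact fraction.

Average speed = (total path length)/(elapsed time); on a piecewise-linear x-t graph the path length is Σ|Δx|.
0–6 s: |Δx| = |-8 − 9| = 17 m
6–9 s: |Δx| = |2 − -8| = 10 m
9–13 s: |Δx| = |0 − 2| = 2 m
13–17 s: |Δx| = |-8 − 0| = 8 m
Total path = 37 m; average speed = 37/17 = 37/17 m/s.

37/17 m/s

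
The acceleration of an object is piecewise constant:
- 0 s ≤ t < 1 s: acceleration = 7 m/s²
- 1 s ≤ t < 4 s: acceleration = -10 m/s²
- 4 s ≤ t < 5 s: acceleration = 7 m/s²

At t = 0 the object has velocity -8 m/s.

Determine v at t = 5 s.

Δv equals the area under the a-t graph; then v = v₀ + Δv.
0–1 s: 7 × 1 = 7 m/s
1–4 s: -10 × 3 = -30 m/s
4–5 s: 7 × 1 = 7 m/s
Δv = -16 m/s, so v(5) = -8 + (-16) = -24 m/s.

-24 m/s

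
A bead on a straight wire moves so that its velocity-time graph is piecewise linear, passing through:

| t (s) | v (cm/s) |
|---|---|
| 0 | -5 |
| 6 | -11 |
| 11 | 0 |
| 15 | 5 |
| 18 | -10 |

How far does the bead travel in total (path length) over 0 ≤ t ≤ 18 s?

98 cm

Distance (not displacement) is the total path length: add the absolute areas under v-t.
0–6 s: |½(-5 + -11)(6)| = 48 cm
6–11 s: |½(-11 + 0)(5)| = 27.5 cm
11–15 s: |½(0 + 5)(4)| = 10 cm
15–18 s: v = 0 at t = 16 s; triangle areas 2.5 + 10 = 12.5 cm
Total distance = 98 cm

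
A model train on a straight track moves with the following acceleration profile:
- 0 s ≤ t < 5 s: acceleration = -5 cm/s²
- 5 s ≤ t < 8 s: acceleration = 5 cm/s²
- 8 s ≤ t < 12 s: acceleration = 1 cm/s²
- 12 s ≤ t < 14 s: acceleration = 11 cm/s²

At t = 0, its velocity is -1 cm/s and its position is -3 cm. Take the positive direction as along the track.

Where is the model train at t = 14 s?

-154 cm

On each constant-a segment, Δv = aΔt and Δx = v₀Δt + ½aΔt²; chain segment to segment.
0–5 s: v starts -1 cm/s; Δx = -1·5 + ½·-5·5² = -67.5 cm; v ends -26 cm/s.
5–8 s: v starts -26 cm/s; Δx = -26·3 + ½·5·3² = -55.5 cm; v ends -11 cm/s.
8–12 s: v starts -11 cm/s; Δx = -11·4 + ½·1·4² = -36 cm; v ends -7 cm/s.
12–14 s: v starts -7 cm/s; Δx = -7·2 + ½·11·2² = 8 cm; v ends 15 cm/s.
x(14) = -3 + Σ Δx = -154 cm.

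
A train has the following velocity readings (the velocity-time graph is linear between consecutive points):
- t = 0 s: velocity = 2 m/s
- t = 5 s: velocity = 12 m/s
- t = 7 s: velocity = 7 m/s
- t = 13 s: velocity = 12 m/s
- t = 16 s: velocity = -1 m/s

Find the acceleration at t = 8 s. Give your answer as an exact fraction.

5/6 m/s²

Acceleration is the slope of the v-t graph on 7–13 s: (12 − 7)/(13 − 7) = 5/6 m/s².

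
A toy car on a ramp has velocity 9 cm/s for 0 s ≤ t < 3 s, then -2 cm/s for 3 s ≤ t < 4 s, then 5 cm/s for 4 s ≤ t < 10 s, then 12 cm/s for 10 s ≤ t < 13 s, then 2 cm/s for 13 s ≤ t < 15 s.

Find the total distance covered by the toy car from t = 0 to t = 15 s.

99 cm

Total distance travelled is ∫|v| dt — sum the magnitudes of each area piece.
0–3 s: |9| × 3 = 27 cm
3–4 s: |-2| × 1 = 2 cm
4–10 s: |5| × 6 = 30 cm
10–13 s: |12| × 3 = 36 cm
13–15 s: |2| × 2 = 4 cm
Total distance = 99 cm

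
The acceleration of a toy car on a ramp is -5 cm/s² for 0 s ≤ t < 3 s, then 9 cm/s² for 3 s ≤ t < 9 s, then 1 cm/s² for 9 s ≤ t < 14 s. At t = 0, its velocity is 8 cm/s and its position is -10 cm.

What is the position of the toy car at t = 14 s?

359 cm

On each constant-a segment, Δv = aΔt and Δx = v₀Δt + ½aΔt²; chain segment to segment.
0–3 s: v starts 8 cm/s; Δx = 8·3 + ½·-5·3² = 1.5 cm; v ends -7 cm/s.
3–9 s: v starts -7 cm/s; Δx = -7·6 + ½·9·6² = 120 cm; v ends 47 cm/s.
9–14 s: v starts 47 cm/s; Δx = 47·5 + ½·1·5² = 247.5 cm; v ends 52 cm/s.
x(14) = -10 + Σ Δx = 359 cm.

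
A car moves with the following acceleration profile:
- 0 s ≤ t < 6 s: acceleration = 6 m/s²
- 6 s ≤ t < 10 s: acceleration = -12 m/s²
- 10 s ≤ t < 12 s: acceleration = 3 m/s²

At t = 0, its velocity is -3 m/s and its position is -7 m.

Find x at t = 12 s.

95 m

On each constant-a segment, Δv = aΔt and Δx = v₀Δt + ½aΔt²; chain segment to segment.
0–6 s: v starts -3 m/s; Δx = -3·6 + ½·6·6² = 90 m; v ends 33 m/s.
6–10 s: v starts 33 m/s; Δx = 33·4 + ½·-12·4² = 36 m; v ends -15 m/s.
10–12 s: v starts -15 m/s; Δx = -15·2 + ½·3·2² = -24 m; v ends -9 m/s.
x(12) = -7 + Σ Δx = 95 m.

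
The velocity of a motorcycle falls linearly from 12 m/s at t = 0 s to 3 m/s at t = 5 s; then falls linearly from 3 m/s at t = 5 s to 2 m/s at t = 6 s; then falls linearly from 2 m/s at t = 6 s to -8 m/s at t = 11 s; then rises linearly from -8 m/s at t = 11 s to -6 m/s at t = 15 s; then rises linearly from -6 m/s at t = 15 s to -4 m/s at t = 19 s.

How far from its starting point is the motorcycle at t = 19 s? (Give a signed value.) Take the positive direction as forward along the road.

Net displacement equals the area under the velocity-time graph (areas below the axis count negative).
0–5 s: ½(12 + 3)(5) = 37.5 m
5–6 s: ½(3 + 2)(1) = 2.5 m
6–11 s: ½(2 + -8)(5) = -15 m
11–15 s: ½(-8 + -6)(4) = -28 m
15–19 s: ½(-6 + -4)(4) = -20 m
Net displacement = -23 m

-23 m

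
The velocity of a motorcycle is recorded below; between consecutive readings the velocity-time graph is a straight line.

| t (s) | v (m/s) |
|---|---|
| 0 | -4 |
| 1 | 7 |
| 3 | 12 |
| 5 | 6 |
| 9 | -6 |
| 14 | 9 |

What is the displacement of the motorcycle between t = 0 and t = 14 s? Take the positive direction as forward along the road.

46 m

Net displacement equals the area under the velocity-time graph (areas below the axis count negative).
0–1 s: ½(-4 + 7)(1) = 1.5 m
1–3 s: ½(7 + 12)(2) = 19 m
3–5 s: ½(12 + 6)(2) = 18 m
5–9 s: ½(6 + -6)(4) = 0 m
9–14 s: ½(-6 + 9)(5) = 7.5 m
Net displacement = 46 m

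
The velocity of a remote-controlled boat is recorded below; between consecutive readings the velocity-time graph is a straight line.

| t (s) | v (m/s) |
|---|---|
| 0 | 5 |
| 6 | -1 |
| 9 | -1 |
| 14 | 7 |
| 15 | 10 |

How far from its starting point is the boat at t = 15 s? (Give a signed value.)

32.5 m

Net displacement equals the area under the velocity-time graph (areas below the axis count negative).
0–6 s: ½(5 + -1)(6) = 12 m
6–9 s: -1 × 3 = -3 m
9–14 s: ½(-1 + 7)(5) = 15 m
14–15 s: ½(7 + 10)(1) = 8.5 m
Net displacement = 32.5 m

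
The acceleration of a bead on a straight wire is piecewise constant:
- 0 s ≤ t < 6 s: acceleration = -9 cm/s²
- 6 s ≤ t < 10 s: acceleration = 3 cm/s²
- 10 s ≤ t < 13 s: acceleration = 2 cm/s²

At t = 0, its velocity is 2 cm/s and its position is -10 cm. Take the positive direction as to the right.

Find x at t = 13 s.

On each constant-a segment, Δv = aΔt and Δx = v₀Δt + ½aΔt²; chain segment to segment.
0–6 s: v starts 2 cm/s; Δx = 2·6 + ½·-9·6² = -150 cm; v ends -52 cm/s.
6–10 s: v starts -52 cm/s; Δx = -52·4 + ½·3·4² = -184 cm; v ends -40 cm/s.
10–13 s: v starts -40 cm/s; Δx = -40·3 + ½·2·3² = -111 cm; v ends -34 cm/s.
x(13) = -10 + Σ Δx = -455 cm.

-455 cm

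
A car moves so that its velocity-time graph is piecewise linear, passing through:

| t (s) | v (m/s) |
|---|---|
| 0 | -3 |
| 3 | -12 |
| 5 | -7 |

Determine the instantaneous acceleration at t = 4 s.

Acceleration is the slope of the v-t graph on 3–5 s: (-7 − -12)/(5 − 3) = 2.5 m/s².

2.5 m/s²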